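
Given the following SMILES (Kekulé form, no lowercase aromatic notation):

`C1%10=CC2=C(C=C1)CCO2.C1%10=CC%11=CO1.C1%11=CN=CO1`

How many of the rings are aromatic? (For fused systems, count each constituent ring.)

The SMILES encodes a six-membered carbon ring with three alternating C=C double bonds, fused to a five-membered ring containing one oxygen and two sp³ carbons; a five-membered ring of four carbons and one oxygen, with two C=C double bonds; a five-membered ring with an oxygen at position 1 and a nitrogen at position 3 (in a C=N bond), with two double bonds.
The 6-membered ring has a continuous p-orbital overlap around the ring; 3 ring double bonds give 6 π electrons. Since 6 = 4n+2 (n=1), it is aromatic (benzene ring).
The 5-membered ring with one oxygen has two sp³ carbons, so it is not fully conjugated — not aromatic (oxolane ring).
The second 5-membered ring with one oxygen is fully conjugated (every ring atom contributes a p orbital); 2 ring double bonds (4 π electrons) plus a heteroatom lone pair (2) give 6 π electrons. That satisfies 4n+2 with n=1, so it is aromatic (furan).
The 5-membered ring with one oxygen and one =N– is fully conjugated (every ring atom contributes a p orbital); 2 ring double bonds (4 π electrons) plus a heteroatom lone pair (2) give 6 π electrons. 6 = 4(1)+2, so it is aromatic (oxazole).
3 of the 4 rings are aromatic. Total: 3.

3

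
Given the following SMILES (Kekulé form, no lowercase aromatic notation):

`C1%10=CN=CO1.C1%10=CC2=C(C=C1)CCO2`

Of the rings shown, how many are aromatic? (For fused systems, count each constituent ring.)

The SMILES encodes a five-membered ring with an oxygen at position 1 and a nitrogen at position 3 (in a C=N bond), with two double bonds; a six-membered carbon ring with three alternating C=C double bonds, fused to a five-membered ring containing one oxygen and two sp³ carbons.
The 5-membered ring with one oxygen and one =N– has a continuous p-orbital overlap around the ring; 2 ring double bonds (4 π electrons) plus a heteroatom lone pair (2) give 6 π electrons. Since 6 = 4n+2 (n=1), it is aromatic (oxazole).
The 6-membered ring is fully conjugated (every ring atom contributes a p orbital); 3 ring double bonds give 6 π electrons. Since 6 = 4n+2 (n=1), it is aromatic (benzene ring).
The 5-membered ring with one oxygen has two sp³ carbons, so it is not fully conjugated — not aromatic (oxolane ring).
2 of the 3 rings are aromatic. Total: 2.

2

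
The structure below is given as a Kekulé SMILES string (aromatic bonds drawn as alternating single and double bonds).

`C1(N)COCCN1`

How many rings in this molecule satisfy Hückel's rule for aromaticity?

0

The SMILES encodes a six-membered saturated ring with an oxygen and an N–H nitrogen at positions 1 and 4.
The 6-membered ring with one oxygen and one N–H (1,4) has only sp³ atoms, so it is not fully conjugated — not aromatic (morpholine).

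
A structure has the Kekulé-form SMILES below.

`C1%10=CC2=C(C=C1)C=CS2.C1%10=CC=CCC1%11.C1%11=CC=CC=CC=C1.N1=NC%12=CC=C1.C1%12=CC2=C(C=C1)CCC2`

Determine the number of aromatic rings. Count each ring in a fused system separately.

The SMILES encodes a six-membered carbon ring with three alternating C=C double bonds, fused to a five-membered ring containing one sulfur and two C=C double bonds; a six-membered carbon ring with two conjugated C=C double bonds and two sp³ carbons; an eight-membered carbon ring with four alternating C=C double bonds; a six-membered ring with two adjacent nitrogens and three alternating double bonds; a six-membered carbon ring with three alternating C=C double bonds, fused to a saturated five-membered carbon ring.
The fused 6/5-membered bicyclic (with one sulfur) is a single π system with 9 sp² atoms and 10 π electrons from ring double bonds plus a heteroatom lone pair. 10 = 4(2)+2, so the system is aromatic and both rings count as aromatic (benzothiophene).
The 6-membered ring has two sp³ carbons, so it is not fully conjugated — not aromatic (1,3-cyclohexadiene).
The 8-membered ring has only sp² ring atoms; a planar conformation would have a fully conjugated π system of 8 electrons. But 8 = 4(2), which is 4n not 4n+2, so it is not aromatic (cyclooctatetraene) — cyclooctatetraene distorts into a non-planar tub to avoid antiaromaticity.
The 6-membered ring with two nitrogens (1,2) is fully conjugated (every ring atom contributes a p orbital); 3 ring double bonds give 6 π electrons. 6 = 4(1)+2, so it is aromatic (pyridazine).
The second 6-membered ring has a continuous p-orbital overlap around the ring; 3 ring double bonds give 6 π electrons. 6 = 4(1)+2, so it is aromatic (benzene ring).
The 5-membered ring has three sp³ carbons, so it is not fully conjugated — not aromatic (cyclopentane ring).
4 of the 7 rings are aromatic. Total: 4.

4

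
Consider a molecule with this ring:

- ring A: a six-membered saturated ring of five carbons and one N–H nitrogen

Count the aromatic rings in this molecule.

Ring A has only sp³ atoms, so it is not fully conjugated — not aromatic (piperidine).

0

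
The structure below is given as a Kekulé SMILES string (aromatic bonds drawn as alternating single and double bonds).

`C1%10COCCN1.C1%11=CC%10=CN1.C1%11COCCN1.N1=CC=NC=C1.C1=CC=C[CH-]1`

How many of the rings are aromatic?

The SMILES encodes a six-membered saturated ring with an oxygen and an N–H nitrogen at positions 1 and 4; a five-membered ring of four carbons and one nitrogen bearing a hydrogen, with two C=C double bonds; a six-membered saturated ring with an oxygen and an N–H nitrogen at positions 1 and 4; a six-membered ring with nitrogens at positions 1 and 4 and three alternating double bonds; a five-membered all-carbon ring bearing a negative charge on one carbon, with two C=C double bonds.
The 6-membered ring with one oxygen and one N–H (1,4) has only sp³ atoms, so it is not fully conjugated — not aromatic (morpholine).
The 5-membered ring with one N–H has a continuous p-orbital overlap around the ring; 2 ring double bonds (4 π electrons) plus a heteroatom lone pair (2) give 6 π electrons. That satisfies 4n+2 with n=1, so it is aromatic (pyrrole).
The second 6-membered ring with one oxygen and one N–H (1,4) has only sp³ atoms, so it is not fully conjugated — not aromatic (morpholine).
The 6-membered ring with two nitrogens (1,4) is fully conjugated (every ring atom contributes a p orbital); 3 ring double bonds give 6 π electrons. That satisfies 4n+2 with n=1, so it is aromatic (pyrazine).
The 5-membered ring is fully conjugated (every ring atom contributes a p orbital); 2 ring double bonds (4 π electrons) plus the carbanion lone pair (2) give 6 π electrons. Since 6 = 4n+2 (n=1), it is aromatic (cyclopentadienyl anion).
3 of the 5 rings are aromatic. Total: 3.

3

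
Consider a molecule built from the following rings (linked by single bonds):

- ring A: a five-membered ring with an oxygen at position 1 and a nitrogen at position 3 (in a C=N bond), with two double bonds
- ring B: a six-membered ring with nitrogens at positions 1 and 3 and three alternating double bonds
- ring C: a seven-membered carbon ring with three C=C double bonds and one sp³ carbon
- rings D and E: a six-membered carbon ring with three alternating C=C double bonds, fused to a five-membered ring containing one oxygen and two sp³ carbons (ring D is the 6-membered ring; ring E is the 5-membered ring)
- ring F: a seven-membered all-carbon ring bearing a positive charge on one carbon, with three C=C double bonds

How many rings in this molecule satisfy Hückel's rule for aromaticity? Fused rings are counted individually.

4

Ring A is fully conjugated (every ring atom contributes a p orbital); 2 ring double bonds (4 π electrons) plus a heteroatom lone pair (2) give 6 π electrons. 6 = 4(1)+2, so ring A is aromatic (oxazole).
Ring B is planar and fully conjugated; 3 ring double bonds give 6 π electrons. 6 = 4(1)+2, so ring B is aromatic (pyrimidine).
Ring C has one sp³ carbon, so it is not fully conjugated — not aromatic (cycloheptatriene).
Ring D is planar and fully conjugated; 3 ring double bonds give 6 π electrons. That satisfies 4n+2 with n=1, so ring D is aromatic (benzene ring).
Ring E has two sp³ carbons, so it is not fully conjugated — not aromatic (oxolane ring).
Ring F has a continuous p-orbital overlap around the ring; 3 ring double bonds (6 π electrons) plus the carbocation's empty p orbital (0, but keeps the ring conjugated) give 6 π electrons. 6 = 4(1)+2, so ring F is aromatic (tropylium cation).
Aromatic: A, B, D, F. Total: 4.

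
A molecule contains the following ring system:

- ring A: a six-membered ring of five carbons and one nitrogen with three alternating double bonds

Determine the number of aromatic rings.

1

Ring A is planar and fully conjugated; 3 ring double bonds give 6 π electrons. That satisfies 4n+2 with n=1, so ring A is aromatic (pyridine).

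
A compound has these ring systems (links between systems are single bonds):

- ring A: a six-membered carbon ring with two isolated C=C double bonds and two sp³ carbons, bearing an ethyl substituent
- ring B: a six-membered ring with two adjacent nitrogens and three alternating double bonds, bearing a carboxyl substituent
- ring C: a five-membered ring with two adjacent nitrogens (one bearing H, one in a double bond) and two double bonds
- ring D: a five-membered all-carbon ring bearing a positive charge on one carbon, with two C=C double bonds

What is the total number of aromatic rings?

Ring A has two sp³ carbons, so it is not fully conjugated — not aromatic (1,4-cyclohexadiene).
Ring B is fully conjugated (every ring atom contributes a p orbital); 3 ring double bonds give 6 π electrons. Since 6 = 4n+2 (n=1), ring B is aromatic (pyridazine).
Ring C is planar and fully conjugated; 2 ring double bonds (4 π electrons) plus a heteroatom lone pair (2) give 6 π electrons. 6 = 4(1)+2, so ring C is aromatic (pyrazole).
Ring D has only sp² ring atoms; a planar conformation would have a fully conjugated π system of 4 electrons. But 4 = 4(1), which is 4n not 4n+2, so ring D is not aromatic (cyclopentadienyl cation).
Aromatic: B, C. Total: 2.

2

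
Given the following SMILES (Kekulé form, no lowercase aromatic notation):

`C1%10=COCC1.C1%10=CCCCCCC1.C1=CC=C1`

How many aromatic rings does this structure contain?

0

The SMILES encodes a five-membered ring of four carbons and one oxygen, with one C=C double bond and two sp³ carbons; an eight-membered carbon ring with one C=C double bond; a four-membered carbon ring with two alternating C=C double bonds.
The 5-membered ring with one oxygen has two sp³ carbons, so it is not fully conjugated — not aromatic (2,3-dihydrofuran).
The 8-membered ring has six sp³ carbons, so it is not fully conjugated — not aromatic (cyclooctene).
The 4-membered ring has only sp² ring atoms; a planar conformation would have a fully conjugated π system of 4 electrons. But 4 = 4(1), which is 4n not 4n+2, so it is not aromatic (cyclobutadiene) — cyclobutadiene is antiaromatic and distorts to a rectangle.
None of the rings are aromatic. Total: 0.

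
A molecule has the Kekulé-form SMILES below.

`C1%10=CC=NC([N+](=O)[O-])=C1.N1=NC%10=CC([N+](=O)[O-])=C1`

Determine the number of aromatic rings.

2

The SMILES encodes a six-membered ring of five carbons and one nitrogen with three alternating double bonds; a six-membered ring with two adjacent nitrogens and three alternating double bonds.
The 6-membered ring with one nitrogen has a continuous p-orbital overlap around the ring; 3 ring double bonds give 6 π electrons. That satisfies 4n+2 with n=1, so it is aromatic (pyridine).
The 6-membered ring with two nitrogens (1,2) is fully conjugated (every ring atom contributes a p orbital); 3 ring double bonds give 6 π electrons. 6 = 4(1)+2, so it is aromatic (pyridazine).
2 of the 2 rings are aromatic. Total: 2.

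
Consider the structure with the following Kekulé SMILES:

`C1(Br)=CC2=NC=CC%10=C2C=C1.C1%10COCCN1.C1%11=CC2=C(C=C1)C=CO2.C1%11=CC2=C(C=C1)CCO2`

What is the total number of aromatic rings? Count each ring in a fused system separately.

The SMILES encodes two fused six-membered rings, each with three alternating double bonds; one ring is all carbon and the other has one ring nitrogen; a six-membered saturated ring with an oxygen and an N–H nitrogen at positions 1 and 4; a six-membered carbon ring with three alternating C=C double bonds, fused to a five-membered ring containing one oxygen and two C=C double bonds; a six-membered carbon ring with three alternating C=C double bonds, fused to a five-membered ring containing one oxygen and two sp³ carbons.
The fused 6/6-membered bicyclic (with one nitrogen) is a single π system with 10 sp² atoms and 10 π electrons from ring double bonds. 10 = 4(2)+2, so the system is aromatic and both rings count as aromatic (quinoline).
The 6-membered ring with one oxygen and one N–H (1,4) has only sp³ atoms, so it is not fully conjugated — not aromatic (morpholine).
The fused 6/5-membered bicyclic (with one oxygen) is a single π system with 9 sp² atoms and 10 π electrons from ring double bonds plus a heteroatom lone pair. 10 = 4(2)+2, so the system is aromatic and both rings count as aromatic (benzofuran).
The 6-membered ring is planar and fully conjugated; 3 ring double bonds give 6 π electrons. Since 6 = 4n+2 (n=1), it is aromatic (benzene ring).
The 5-membered ring with one oxygen has two sp³ carbons, so it is not fully conjugated — not aromatic (oxolane ring).
5 of the 7 rings are aromatic. Total: 5.

5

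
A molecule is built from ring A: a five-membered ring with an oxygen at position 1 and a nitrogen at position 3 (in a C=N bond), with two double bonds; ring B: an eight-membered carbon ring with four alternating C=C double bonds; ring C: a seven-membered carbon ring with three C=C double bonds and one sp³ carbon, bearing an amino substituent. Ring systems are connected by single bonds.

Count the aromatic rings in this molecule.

Ring A is fully conjugated (every ring atom contributes a p orbital); 2 ring double bonds (4 π electrons) plus a heteroatom lone pair (2) give 6 π electrons. Since 6 = 4n+2 (n=1), ring A is aromatic (oxazole).
Ring B has only sp² ring atoms; a planar conformation would have a fully conjugated π system of 8 electrons. But 8 = 4(2), which is 4n not 4n+2, so ring B is not aromatic (cyclooctatetraene) — cyclooctatetraene distorts into a non-planar tub to avoid antiaromaticity.
Ring C has one sp³ carbon, so it is not fully conjugated — not aromatic (cycloheptatriene).
Aromatic: A. Total: 1.

1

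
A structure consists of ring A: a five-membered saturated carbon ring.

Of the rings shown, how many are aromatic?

Ring A has only sp³ atoms, so it is not fully conjugated — not aromatic (cyclopentane).

0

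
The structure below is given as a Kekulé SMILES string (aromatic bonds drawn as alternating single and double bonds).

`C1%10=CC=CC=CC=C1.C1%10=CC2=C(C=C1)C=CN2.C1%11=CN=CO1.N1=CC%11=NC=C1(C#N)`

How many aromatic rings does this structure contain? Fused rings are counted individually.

4

The SMILES encodes an eight-membered carbon ring with four alternating C=C double bonds; a six-membered carbon ring with three alternating C=C double bonds, fused to a five-membered ring containing one N–H nitrogen and two C=C double bonds; a five-membered ring with an oxygen at position 1 and a nitrogen at position 3 (in a C=N bond), with two double bonds; a six-membered ring with nitrogens at positions 1 and 4 and three alternating double bonds.
The 8-membered ring has only sp² ring atoms; a planar conformation would have a fully conjugated π system of 8 electrons. But 8 = 4(2), which is 4n not 4n+2, so it is not aromatic (cyclooctatetraene) — cyclooctatetraene distorts into a non-planar tub to avoid antiaromaticity.
The fused 6/5-membered bicyclic (with one N–H) is a single π system with 9 sp² atoms and 10 π electrons from ring double bonds plus a heteroatom lone pair. 10 = 4(2)+2, so the system is aromatic and both rings count as aromatic (indole).
The 5-membered ring with one oxygen and one =N– has a continuous p-orbital overlap around the ring; 2 ring double bonds (4 π electrons) plus a heteroatom lone pair (2) give 6 π electrons. 6 = 4(1)+2, so it is aromatic (oxazole).
The 6-membered ring with two nitrogens (1,4) is planar and fully conjugated; 3 ring double bonds give 6 π electrons. That satisfies 4n+2 with n=1, so it is aromatic (pyrazine).
4 of the 5 rings are aromatic. Total: 4.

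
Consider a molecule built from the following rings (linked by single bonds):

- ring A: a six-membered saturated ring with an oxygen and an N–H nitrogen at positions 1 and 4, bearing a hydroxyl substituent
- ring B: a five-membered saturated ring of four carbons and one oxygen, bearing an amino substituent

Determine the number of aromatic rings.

0

Ring A has only sp³ atoms, so it is not fully conjugated — not aromatic (morpholine).
Ring B has only sp³ atoms, so it is not fully conjugated — not aromatic (tetrahydrofuran).
No ring is aromatic. Total: 0.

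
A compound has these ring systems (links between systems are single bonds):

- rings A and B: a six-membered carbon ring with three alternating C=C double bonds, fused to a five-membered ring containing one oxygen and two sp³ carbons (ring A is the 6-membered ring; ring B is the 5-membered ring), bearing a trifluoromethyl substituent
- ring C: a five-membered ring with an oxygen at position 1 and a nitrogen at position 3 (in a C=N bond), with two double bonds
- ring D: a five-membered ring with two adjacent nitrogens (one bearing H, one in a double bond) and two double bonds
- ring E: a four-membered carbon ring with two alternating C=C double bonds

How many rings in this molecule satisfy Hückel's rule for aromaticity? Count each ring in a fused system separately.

Ring A has a continuous p-orbital overlap around the ring; 3 ring double bonds give 6 π electrons. That satisfies 4n+2 with n=1, so ring A is aromatic (benzene ring).
Ring B has two sp³ carbons, so it is not fully conjugated — not aromatic (oxolane ring).
Ring C is fully conjugated (every ring atom contributes a p orbital); 2 ring double bonds (4 π electrons) plus a heteroatom lone pair (2) give 6 π electrons. That satisfies 4n+2 with n=1, so ring C is aromatic (oxazole).
Ring D is fully conjugated (every ring atom contributes a p orbital); 2 ring double bonds (4 π electrons) plus a heteroatom lone pair (2) give 6 π electrons. 6 = 4(1)+2, so ring D is aromatic (pyrazole).
Ring E has only sp² ring atoms; a planar conformation would have a fully conjugated π system of 4 electrons. But 4 = 4(1), which is 4n not 4n+2, so ring E is not aromatic (cyclobutadiene) — cyclobutadiene is antiaromatic and distorts to a rectangle.
Aromatic: A, C, D. Total: 3.

3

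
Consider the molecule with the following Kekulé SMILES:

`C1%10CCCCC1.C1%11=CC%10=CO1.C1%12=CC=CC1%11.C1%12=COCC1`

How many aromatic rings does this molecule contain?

1

The SMILES encodes a six-membered saturated carbon ring; a five-membered ring of four carbons and one oxygen, with two C=C double bonds; a five-membered carbon ring with two conjugated C=C double bonds and one sp³ carbon; a five-membered ring of four carbons and one oxygen, with one C=C double bond and two sp³ carbons.
The 6-membered ring has only sp³ atoms, so it is not fully conjugated — not aromatic (cyclohexane).
The 5-membered ring with one oxygen is fully conjugated (every ring atom contributes a p orbital); 2 ring double bonds (4 π electrons) plus a heteroatom lone pair (2) give 6 π electrons. That satisfies 4n+2 with n=1, so it is aromatic (furan).
The 5-membered ring has one sp³ carbon, so it is not fully conjugated — not aromatic (cyclopentadiene).
The second 5-membered ring with one oxygen has two sp³ carbons, so it is not fully conjugated — not aromatic (2,3-dihydrofuran).
1 of the 4 rings is aromatic. Total: 1.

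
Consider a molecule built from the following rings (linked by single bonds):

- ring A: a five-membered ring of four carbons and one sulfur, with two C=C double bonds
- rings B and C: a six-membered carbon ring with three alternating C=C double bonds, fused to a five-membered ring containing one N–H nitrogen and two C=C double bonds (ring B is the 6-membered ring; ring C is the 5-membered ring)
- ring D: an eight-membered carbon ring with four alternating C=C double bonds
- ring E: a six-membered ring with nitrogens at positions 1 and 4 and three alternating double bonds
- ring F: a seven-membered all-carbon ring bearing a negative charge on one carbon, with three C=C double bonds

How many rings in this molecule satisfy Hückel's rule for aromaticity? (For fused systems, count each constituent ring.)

4

Ring A is planar and fully conjugated; 2 ring double bonds (4 π electrons) plus a heteroatom lone pair (2) give 6 π electrons. 6 = 4(1)+2, so ring A is aromatic (thiophene).
Rings B and C form a fused bicyclic system (with one N–H) with 9 sp² atoms and 10 π electrons from ring double bonds plus a heteroatom lone pair. 10 = 4(2)+2, so the system is aromatic and both rings count as aromatic (indole).
Ring D has only sp² ring atoms; a planar conformation would have a fully conjugated π system of 8 electrons. But 8 = 4(2), which is 4n not 4n+2, so ring D is not aromatic (cyclooctatetraene) — cyclooctatetraene distorts into a non-planar tub to avoid antiaromaticity.
Ring E is fully conjugated (every ring atom contributes a p orbital); 3 ring double bonds give 6 π electrons. Since 6 = 4n+2 (n=1), ring E is aromatic (pyrazine).
Ring F has only sp² ring atoms; a planar conformation would have a fully conjugated π system of 8 electrons. But 8 = 4(2), which is 4n not 4n+2, so ring F is not aromatic (cycloheptatrienyl anion).
Aromatic: A, B, C, E. Total: 4.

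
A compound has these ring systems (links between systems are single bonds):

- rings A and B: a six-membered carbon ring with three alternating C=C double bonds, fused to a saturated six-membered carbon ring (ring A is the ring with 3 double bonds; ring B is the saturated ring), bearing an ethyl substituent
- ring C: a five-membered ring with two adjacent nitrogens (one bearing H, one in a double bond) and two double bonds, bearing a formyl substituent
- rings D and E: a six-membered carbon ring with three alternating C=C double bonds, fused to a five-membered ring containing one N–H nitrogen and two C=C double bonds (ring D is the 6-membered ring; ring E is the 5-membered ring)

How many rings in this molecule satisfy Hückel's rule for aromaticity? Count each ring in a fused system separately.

Ring A is fully conjugated (every ring atom contributes a p orbital); 3 ring double bonds give 6 π electrons. 6 = 4(1)+2, so ring A is aromatic (benzene ring).
Ring B has four sp³ carbons, so it is not fully conjugated — not aromatic (cyclohexane ring).
Ring C is fully conjugated (every ring atom contributes a p orbital); 2 ring double bonds (4 π electrons) plus a heteroatom lone pair (2) give 6 π electrons. That satisfies 4n+2 with n=1, so ring C is aromatic (pyrazole).
Rings D and E form a fused bicyclic system (with one N–H) with 9 sp² atoms and 10 π electrons from ring double bonds plus a heteroatom lone pair. 10 = 4(2)+2, so the system is aromatic and both rings count as aromatic (indole).
Aromatic: A, C, D, E. Total: 4.

4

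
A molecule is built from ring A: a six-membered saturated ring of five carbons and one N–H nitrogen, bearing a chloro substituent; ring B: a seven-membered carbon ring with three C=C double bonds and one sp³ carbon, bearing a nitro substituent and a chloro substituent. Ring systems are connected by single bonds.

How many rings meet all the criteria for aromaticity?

Ring A has only sp³ atoms, so it is not fully conjugated — not aromatic (piperidine).
Ring B has one sp³ carbon, so it is not fully conjugated — not aromatic (cycloheptatriene).
No ring is aromatic. Total: 0.

0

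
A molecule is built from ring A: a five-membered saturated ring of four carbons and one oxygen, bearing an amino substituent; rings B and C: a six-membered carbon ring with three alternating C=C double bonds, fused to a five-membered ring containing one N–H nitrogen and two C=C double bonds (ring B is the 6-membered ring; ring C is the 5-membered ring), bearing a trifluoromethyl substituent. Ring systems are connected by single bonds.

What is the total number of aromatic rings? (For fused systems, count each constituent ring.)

2

Ring A has only sp³ atoms, so it is not fully conjugated — not aromatic (tetrahydrofuran).
Rings B and C form a fused bicyclic system (with one N–H) with 9 sp² atoms and 10 π electrons from ring double bonds plus a heteroatom lone pair. 10 = 4(2)+2, so the system is aromatic and both rings count as aromatic (indole).
Aromatic: B, C. Total: 2.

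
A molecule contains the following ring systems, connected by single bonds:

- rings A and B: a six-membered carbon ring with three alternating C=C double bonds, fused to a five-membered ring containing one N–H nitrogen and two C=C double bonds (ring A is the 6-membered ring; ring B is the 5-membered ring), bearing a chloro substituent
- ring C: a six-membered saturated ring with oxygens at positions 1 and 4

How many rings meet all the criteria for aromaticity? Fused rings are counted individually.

Rings A and B form a fused bicyclic system (with one N–H) with 9 sp² atoms and 10 π electrons from ring double bonds plus a heteroatom lone pair. 10 = 4(2)+2, so the system is aromatic and both rings count as aromatic (indole).
Ring C has only sp³ atoms, so it is not fully conjugated — not aromatic (1,4-dioxane).
Aromatic: A, B. Total: 2.

2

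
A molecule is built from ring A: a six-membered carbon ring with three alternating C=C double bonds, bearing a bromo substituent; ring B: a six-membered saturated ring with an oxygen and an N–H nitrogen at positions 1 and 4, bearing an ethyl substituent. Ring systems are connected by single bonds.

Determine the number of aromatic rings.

1

Ring A is fully conjugated (every ring atom contributes a p orbital); 3 ring double bonds give 6 π electrons. Since 6 = 4n+2 (n=1), ring A is aromatic (benzene).
Ring B has only sp³ atoms, so it is not fully conjugated — not aromatic (morpholine).
Aromatic: A. Total: 1.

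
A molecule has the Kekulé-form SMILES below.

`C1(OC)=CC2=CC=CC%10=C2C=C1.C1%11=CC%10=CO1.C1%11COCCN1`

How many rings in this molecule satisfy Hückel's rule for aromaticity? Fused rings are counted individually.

3

The SMILES encodes two fused six-membered carbon rings, each with three alternating C=C double bonds; a five-membered ring of four carbons and one oxygen, with two C=C double bonds; a six-membered saturated ring with an oxygen and an N–H nitrogen at positions 1 and 4.
The fused 6/6-membered bicyclic is a single π system with 10 sp² atoms and 10 π electrons from ring double bonds. 10 = 4(2)+2, so the system is aromatic and both rings count as aromatic (naphthalene).
The 5-membered ring with one oxygen has a continuous p-orbital overlap around the ring; 2 ring double bonds (4 π electrons) plus a heteroatom lone pair (2) give 6 π electrons. Since 6 = 4n+2 (n=1), it is aromatic (furan).
The 6-membered ring with one oxygen and one N–H (1,4) has only sp³ atoms, so it is not fully conjugated — not aromatic (morpholine).
3 of the 4 rings are aromatic. Total: 3.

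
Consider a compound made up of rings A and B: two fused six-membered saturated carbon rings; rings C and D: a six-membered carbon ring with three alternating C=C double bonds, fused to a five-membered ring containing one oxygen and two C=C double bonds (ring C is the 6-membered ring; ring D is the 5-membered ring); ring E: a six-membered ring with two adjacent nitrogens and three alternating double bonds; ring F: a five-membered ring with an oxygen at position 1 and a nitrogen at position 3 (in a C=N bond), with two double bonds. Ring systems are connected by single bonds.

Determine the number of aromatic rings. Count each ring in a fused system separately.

Ring A has only sp³ atoms, so it is not fully conjugated — not aromatic (cyclohexane ring).
Ring B has only sp³ atoms, so it is not fully conjugated — not aromatic (cyclohexane ring).
Rings C and D form a fused bicyclic system (with one oxygen) with 9 sp² atoms and 10 π electrons from ring double bonds plus a heteroatom lone pair. 10 = 4(2)+2, so the system is aromatic and both rings count as aromatic (benzofuran).
Ring E is planar and fully conjugated; 3 ring double bonds give 6 π electrons. That satisfies 4n+2 with n=1, so ring E is aromatic (pyridazine).
Ring F is planar and fully conjugated; 2 ring double bonds (4 π electrons) plus a heteroatom lone pair (2) give 6 π electrons. That satisfies 4n+2 with n=1, so ring F is aromatic (oxazole).
Aromatic: C, D, E, F. Total: 4.

4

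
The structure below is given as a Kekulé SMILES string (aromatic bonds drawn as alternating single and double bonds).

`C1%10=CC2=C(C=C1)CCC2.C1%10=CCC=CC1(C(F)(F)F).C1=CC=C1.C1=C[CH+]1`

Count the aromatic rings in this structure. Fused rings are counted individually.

2

The SMILES encodes a six-membered carbon ring with three alternating C=C double bonds, fused to a saturated five-membered carbon ring; a six-membered carbon ring with two isolated C=C double bonds and two sp³ carbons; a four-membered carbon ring with two alternating C=C double bonds; a three-membered all-carbon ring bearing a positive charge on one carbon, with one C=C double bond.
The 6-membered ring is planar and fully conjugated; 3 ring double bonds give 6 π electrons. Since 6 = 4n+2 (n=1), it is aromatic (benzene ring).
The 5-membered ring has three sp³ carbons, so it is not fully conjugated — not aromatic (cyclopentane ring).
The second 6-membered ring has two sp³ carbons, so it is not fully conjugated — not aromatic (1,4-cyclohexadiene).
The 4-membered ring has only sp² ring atoms; a planar conformation would have a fully conjugated π system of 4 electrons. But 4 = 4(1), which is 4n not 4n+2, so it is not aromatic (cyclobutadiene) — cyclobutadiene is antiaromatic and distorts to a rectangle.
The 3-membered ring is fully conjugated (every ring atom contributes a p orbital); 1 ring double bond (2 π electrons) plus the carbocation's empty p orbital (0, but keeps the ring conjugated) give 2 π electrons. Since 2 = 4n+2 (n=0), it is aromatic (cyclopropenyl cation).
2 of the 5 rings are aromatic. Total: 2.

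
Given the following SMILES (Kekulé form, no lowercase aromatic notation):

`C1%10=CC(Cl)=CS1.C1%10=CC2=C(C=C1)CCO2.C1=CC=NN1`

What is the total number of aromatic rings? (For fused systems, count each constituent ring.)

3

The SMILES encodes a five-membered ring of four carbons and one sulfur, with two C=C double bonds; a six-membered carbon ring with three alternating C=C double bonds, fused to a five-membered ring containing one oxygen and two sp³ carbons; a five-membered ring with two adjacent nitrogens (one bearing H, one in a double bond) and two double bonds.
The 5-membered ring with one sulfur has a continuous p-orbital overlap around the ring; 2 ring double bonds (4 π electrons) plus a heteroatom lone pair (2) give 6 π electrons. That satisfies 4n+2 with n=1, so it is aromatic (thiophene).
The 6-membered ring is fully conjugated (every ring atom contributes a p orbital); 3 ring double bonds give 6 π electrons. 6 = 4(1)+2, so it is aromatic (benzene ring).
The 5-membered ring with one oxygen has two sp³ carbons, so it is not fully conjugated — not aromatic (oxolane ring).
The 5-membered ring with two adjacent nitrogens (one N–H, one =N–) has a continuous p-orbital overlap around the ring; 2 ring double bonds (4 π electrons) plus a heteroatom lone pair (2) give 6 π electrons. 6 = 4(1)+2, so it is aromatic (pyrazole).
3 of the 4 rings are aromatic. Total: 3.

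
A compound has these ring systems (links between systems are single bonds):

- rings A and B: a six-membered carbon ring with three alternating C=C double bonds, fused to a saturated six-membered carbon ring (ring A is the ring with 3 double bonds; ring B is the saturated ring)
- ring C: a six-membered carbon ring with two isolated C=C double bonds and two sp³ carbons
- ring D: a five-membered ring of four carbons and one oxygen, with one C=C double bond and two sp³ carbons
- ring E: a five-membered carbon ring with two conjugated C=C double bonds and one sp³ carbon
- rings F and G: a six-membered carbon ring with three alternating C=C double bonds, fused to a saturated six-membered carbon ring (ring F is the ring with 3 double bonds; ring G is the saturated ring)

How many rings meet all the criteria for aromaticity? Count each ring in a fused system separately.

Ring A is planar and fully conjugated; 3 ring double bonds give 6 π electrons. 6 = 4(1)+2, so ring A is aromatic (benzene ring).
Ring B has four sp³ carbons, so it is not fully conjugated — not aromatic (cyclohexane ring).
Ring C has two sp³ carbons, so it is not fully conjugated — not aromatic (1,4-cyclohexadiene).
Ring D has two sp³ carbons, so it is not fully conjugated — not aromatic (2,3-dihydrofuran).
Ring E has one sp³ carbon, so it is not fully conjugated — not aromatic (cyclopentadiene).
Ring F is planar and fully conjugated; 3 ring double bonds give 6 π electrons. 6 = 4(1)+2, so ring F is aromatic (benzene ring).
Ring G has four sp³ carbons, so it is not fully conjugated — not aromatic (cyclohexane ring).
Aromatic: A, F. Total: 2.

2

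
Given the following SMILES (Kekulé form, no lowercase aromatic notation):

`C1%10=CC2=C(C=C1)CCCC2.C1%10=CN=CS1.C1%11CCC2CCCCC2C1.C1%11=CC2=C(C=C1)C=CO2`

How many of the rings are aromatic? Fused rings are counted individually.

The SMILES encodes a six-membered carbon ring with three alternating C=C double bonds, fused to a saturated six-membered carbon ring; a five-membered ring with a sulfur at position 1 and a nitrogen at position 3 (in a C=N bond), with two double bonds; two fused six-membered saturated carbon rings; a six-membered carbon ring with three alternating C=C double bonds, fused to a five-membered ring containing one oxygen and two C=C double bonds.
The 6-membered ring is fully conjugated (every ring atom contributes a p orbital); 3 ring double bonds give 6 π electrons. That satisfies 4n+2 with n=1, so it is aromatic (benzene ring).
The second 6-membered ring has four sp³ carbons, so it is not fully conjugated — not aromatic (cyclohexane ring).
The 5-membered ring with one sulfur and one =N– is fully conjugated (every ring atom contributes a p orbital); 2 ring double bonds (4 π electrons) plus a heteroatom lone pair (2) give 6 π electrons. 6 = 4(1)+2, so it is aromatic (thiazole).
The third 6-membered ring has only sp³ atoms, so it is not fully conjugated — not aromatic (cyclohexane ring).
The fourth 6-membered ring has only sp³ atoms, so it is not fully conjugated — not aromatic (cyclohexane ring).
The fused 6/5-membered bicyclic (with one oxygen) is a single π system with 9 sp² atoms and 10 π electrons from ring double bonds plus a heteroatom lone pair. 10 = 4(2)+2, so the system is aromatic and both rings count as aromatic (benzofuran).
4 of the 7 rings are aromatic. Total: 4.

4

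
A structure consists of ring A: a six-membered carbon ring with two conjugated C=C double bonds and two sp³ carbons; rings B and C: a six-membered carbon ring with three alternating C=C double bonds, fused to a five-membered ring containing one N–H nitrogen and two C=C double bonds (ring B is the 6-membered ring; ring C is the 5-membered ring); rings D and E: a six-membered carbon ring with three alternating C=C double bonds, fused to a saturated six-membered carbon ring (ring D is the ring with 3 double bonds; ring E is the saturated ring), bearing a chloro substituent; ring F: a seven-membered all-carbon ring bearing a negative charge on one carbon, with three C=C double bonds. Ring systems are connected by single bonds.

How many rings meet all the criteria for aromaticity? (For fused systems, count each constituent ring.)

Ring A has two sp³ carbons, so it is not fully conjugated — not aromatic (1,3-cyclohexadiene).
Rings B and C form a fused bicyclic system (with one N–H) with 9 sp² atoms and 10 π electrons from ring double bonds plus a heteroatom lone pair. 10 = 4(2)+2, so the system is aromatic and both rings count as aromatic (indole).
Ring D is fully conjugated (every ring atom contributes a p orbital); 3 ring double bonds give 6 π electrons. Since 6 = 4n+2 (n=1), ring D is aromatic (benzene ring).
Ring E has four sp³ carbons, so it is not fully conjugated — not aromatic (cyclohexane ring).
Ring F has only sp² ring atoms; a planar conformation would have a fully conjugated π system of 8 electrons. But 8 = 4(2), which is 4n not 4n+2, so ring F is not aromatic (cycloheptatrienyl anion).
Aromatic: B, C, D. Total: 3.

3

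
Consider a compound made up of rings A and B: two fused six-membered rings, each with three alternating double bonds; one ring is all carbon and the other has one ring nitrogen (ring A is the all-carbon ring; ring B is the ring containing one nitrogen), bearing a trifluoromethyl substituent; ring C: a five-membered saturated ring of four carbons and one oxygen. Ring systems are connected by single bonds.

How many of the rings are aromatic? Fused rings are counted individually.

Rings A and B form a fused bicyclic system (with one nitrogen) with 10 sp² atoms and 10 π electrons from ring double bonds. 10 = 4(2)+2, so the system is aromatic and both rings count as aromatic (quinoline).
Ring C has only sp³ atoms, so it is not fully conjugated — not aromatic (tetrahydrofuran).
Aromatic: A, B. Total: 2.

2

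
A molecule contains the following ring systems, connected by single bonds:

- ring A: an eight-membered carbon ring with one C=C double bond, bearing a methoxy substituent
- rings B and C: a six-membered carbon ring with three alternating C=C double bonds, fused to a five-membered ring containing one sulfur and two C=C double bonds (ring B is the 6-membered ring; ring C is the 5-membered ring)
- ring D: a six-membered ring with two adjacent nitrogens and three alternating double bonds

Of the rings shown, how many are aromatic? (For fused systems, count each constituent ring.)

Ring A has six sp³ carbons, so it is not fully conjugated — not aromatic (cyclooctene).
Rings B and C form a fused bicyclic system (with one sulfur) with 9 sp² atoms and 10 π electrons from ring double bonds plus a heteroatom lone pair. 10 = 4(2)+2, so the system is aromatic and both rings count as aromatic (benzothiophene).
Ring D is planar and fully conjugated; 3 ring double bonds give 6 π electrons. That satisfies 4n+2 with n=1, so ring D is aromatic (pyridazine).
Aromatic: B, C, D. Total: 3.

3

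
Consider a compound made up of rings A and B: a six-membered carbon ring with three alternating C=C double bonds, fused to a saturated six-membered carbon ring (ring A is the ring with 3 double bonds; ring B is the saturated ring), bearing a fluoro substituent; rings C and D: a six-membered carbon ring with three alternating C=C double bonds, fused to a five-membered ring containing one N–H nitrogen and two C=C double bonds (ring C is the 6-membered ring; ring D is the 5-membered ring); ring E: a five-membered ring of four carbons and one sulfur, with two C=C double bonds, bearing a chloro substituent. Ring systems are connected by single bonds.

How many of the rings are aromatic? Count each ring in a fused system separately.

Ring A is fully conjugated (every ring atom contributes a p orbital); 3 ring double bonds give 6 π electrons. Since 6 = 4n+2 (n=1), ring A is aromatic (benzene ring).
Ring B has four sp³ carbons, so it is not fully conjugated — not aromatic (cyclohexane ring).
Rings C and D form a fused bicyclic system (with one N–H) with 9 sp² atoms and 10 π electrons from ring double bonds plus a heteroatom lone pair. 10 = 4(2)+2, so the system is aromatic and both rings count as aromatic (indole).
Ring E has a continuous p-orbital overlap around the ring; 2 ring double bonds (4 π electrons) plus a heteroatom lone pair (2) give 6 π electrons. Since 6 = 4n+2 (n=1), ring E is aromatic (thiophene).
Aromatic: A, C, D, E. Total: 4.

4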